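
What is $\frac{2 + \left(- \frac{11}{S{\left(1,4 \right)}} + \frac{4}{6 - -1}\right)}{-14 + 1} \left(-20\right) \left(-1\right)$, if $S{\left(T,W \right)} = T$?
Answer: $\frac{1180}{91} \approx 12.967$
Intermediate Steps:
$\frac{2 + \left(- \frac{11}{S{\left(1,4 \right)}} + \frac{4}{6 - -1}\right)}{-14 + 1} \left(-20\right) \left(-1\right) = \frac{2 + \left(- \frac{11}{1} + \frac{4}{6 - -1}\right)}{-14 + 1} \left(-20\right) \left(-1\right) = \frac{2 + \left(\left(-11\right) 1 + \frac{4}{6 + 1}\right)}{-13} \left(-20\right) \left(-1\right) = \left(2 - \left(11 - \frac{4}{7}\right)\right) \left(- \frac{1}{13}\right) \left(-20\right) \left(-1\right) = \left(2 + \left(-11 + 4 \cdot \frac{1}{7}\right)\right) \left(- \frac{1}{13}\right) \left(-20\right) \left(-1\right) = \left(2 + \left(-11 + \frac{4}{7}\right)\right) \left(- \frac{1}{13}\right) \left(-20\right) \left(-1\right) = \left(2 - \frac{73}{7}\right) \left(- \frac{1}{13}\right) \left(-20\right) \left(-1\right) = \left(- \frac{59}{7}\right) \left(- \frac{1}{13}\right) \left(-20\right) \left(-1\right) = \frac{59}{91} \left(-20\right) \left(-1\right) = \left(- \frac{1180}{91}\right) \left(-1\right) = \frac{1180}{91}$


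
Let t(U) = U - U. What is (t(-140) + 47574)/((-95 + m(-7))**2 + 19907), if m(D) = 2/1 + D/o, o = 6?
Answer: 1712664/1035877 ≈ 1.6533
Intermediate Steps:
m(D) = 2 + D/6 (m(D) = 2/1 + D/6 = 2*1 + D*(1/6) = 2 + D/6)
t(U) = 0
(t(-140) + 47574)/((-95 + m(-7))**2 + 19907) = (0 + 47574)/((-95 + (2 + (1/6)*(-7)))**2 + 19907) = 47574/((-95 + (2 - 7/6))**2 + 19907) = 47574/((-95 + 5/6)**2 + 19907) = 47574/((-565/6)**2 + 19907) = 47574/(319225/36 + 19907) = 47574/(1035877/36) = 47574*(36/1035877) = 1712664/1035877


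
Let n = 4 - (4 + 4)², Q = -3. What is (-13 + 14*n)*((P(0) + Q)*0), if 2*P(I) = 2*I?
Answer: 0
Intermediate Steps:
P(I) = I (P(I) = (2*I)/2 = I)
n = -60 (n = 4 - 1*8² = 4 - 1*64 = 4 - 64 = -60)
(-13 + 14*n)*((P(0) + Q)*0) = (-13 + 14*(-60))*((0 - 3)*0) = (-13 - 840)*(-3*0) = -853*0 = 0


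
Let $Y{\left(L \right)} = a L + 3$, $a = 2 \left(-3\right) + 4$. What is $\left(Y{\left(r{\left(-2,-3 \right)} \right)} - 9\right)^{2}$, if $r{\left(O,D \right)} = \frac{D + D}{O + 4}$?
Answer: $0$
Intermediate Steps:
$r{\left(O,D \right)} = \frac{2 D}{4 + O}$
$a = -2$ ($a = -6 + 4 = -2$)
$Y{\left(L \right)} = 3 - 2 L$ ($Y{\left(L \right)} = - 2 L + 3 = 3 - 2 L$)
$\left(Y{\left(r{\left(-2,-3 \right)} \right)} - 9\right)^{2} = \left(\left(3 - 2 \cdot 2 \left(-3\right) \frac{1}{4 - 2}\right) - 9\right)^{2} = \left(\left(3 - 2 \cdot 2 \left(-3\right) \frac{1}{2}\right) - 9\right)^{2} = \left(\left(3 - -6\right) - 9\right)^{2} = \left(\left(3 + 6\right) - 9\right)^{2} = \left(9 - 9\right)^{2} = 0^{2} = 0$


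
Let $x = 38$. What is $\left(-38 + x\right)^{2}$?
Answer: $0$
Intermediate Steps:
$\left(-38 + x\right)^{2} = \left(-38 + 38\right)^{2} = 0^{2} = 0$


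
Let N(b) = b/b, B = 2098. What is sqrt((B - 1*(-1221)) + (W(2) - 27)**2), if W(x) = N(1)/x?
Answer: sqrt(16085)/2 ≈ 63.413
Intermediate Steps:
N(b) = 1
W(x) = 1/x
sqrt((B - 1*(-1221)) + (W(2) - 27)**2) = sqrt((2098 - 1*(-1221)) + (1/2 - 27)**2) = sqrt((2098 + 1221) + (1/2 - 27)**2) = sqrt(3319 + (-53/2)**2) = sqrt(3319 + 2809/4) = sqrt(16085/4) = sqrt(16085)/2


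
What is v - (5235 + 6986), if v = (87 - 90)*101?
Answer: -12524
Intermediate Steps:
v = -303 (v = -3*101 = -303)
v - (5235 + 6986) = -303 - (5235 + 6986) = -303 - 1*12221 = -303 - 12221 = -12524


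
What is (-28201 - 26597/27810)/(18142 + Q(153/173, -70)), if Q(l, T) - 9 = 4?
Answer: -784296407/504890550 ≈ -1.5534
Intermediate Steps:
Q(l, T) = 13 (Q(l, T) = 9 + 4 = 13)
(-28201 - 26597/27810)/(18142 + Q(153/173, -70)) = (-28201 - 26597/27810)/(18142 + 13) = (-28201 - 26597*1/27810)/18155 = (-28201 - 26597/27810)*(1/18155) = -784296407/27810*1/18155 = -784296407/504890550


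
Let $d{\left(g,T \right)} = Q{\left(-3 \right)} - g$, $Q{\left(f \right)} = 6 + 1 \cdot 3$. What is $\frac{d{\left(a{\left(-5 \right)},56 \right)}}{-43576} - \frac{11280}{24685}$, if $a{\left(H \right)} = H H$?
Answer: $- \frac{12278558}{26891839} \approx -0.45659$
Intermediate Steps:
$a{\left(H \right)} = H^{2}$
$Q{\left(f \right)} = 9$ ($Q{\left(f \right)} = 6 + 3 = 9$)
$d{\left(g,T \right)} = 9 - g$
$\frac{d{\left(a{\left(-5 \right)},56 \right)}}{-43576} - \frac{11280}{24685} = \frac{9 - \left(-5\right)^{2}}{-43576} - \frac{11280}{24685} = \left(9 - 25\right) \left(- \frac{1}{43576}\right) - \frac{2256}{4937} = \left(-16\right) \left(- \frac{1}{43576}\right) - \frac{2256}{4937} = \frac{2}{5447} - \frac{2256}{4937} = - \frac{12278558}{26891839}$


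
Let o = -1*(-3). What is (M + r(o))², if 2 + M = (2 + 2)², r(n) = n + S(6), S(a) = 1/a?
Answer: 10609/36 ≈ 294.69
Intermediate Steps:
o = 3
r(n) = ⅙ + n (r(n) = n + 1/6 = n + ⅙ = ⅙ + n)
M = 14 (M = -2 + (2 + 2)² = -2 + 4² = -2 + 16 = 14)
(M + r(o))² = (14 + (⅙ + 3))² = (14 + 19/6)² = (103/6)² = 10609/36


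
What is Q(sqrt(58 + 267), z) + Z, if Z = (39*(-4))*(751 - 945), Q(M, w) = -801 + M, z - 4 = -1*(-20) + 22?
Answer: 29463 + 5*sqrt(13) ≈ 29481.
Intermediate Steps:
z = 46 (z = 4 + (-1*(-20) + 22) = 4 + (20 + 22) = 4 + 42 = 46)
Z = 30264 (Z = -156*(-194) = 30264)
Q(sqrt(58 + 267), z) + Z = (-801 + sqrt(58 + 267)) + 30264 = (-801 + sqrt(325)) + 30264 = (-801 + 5*sqrt(13)) + 30264 = 29463 + 5*sqrt(13)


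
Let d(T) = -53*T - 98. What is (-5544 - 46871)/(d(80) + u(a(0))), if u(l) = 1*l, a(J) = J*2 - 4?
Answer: 52415/4342 ≈ 12.072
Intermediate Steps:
a(J) = -4 + 2*J (a(J) = 2*J - 4 = -4 + 2*J)
u(l) = l
d(T) = -98 - 53*T
(-5544 - 46871)/(d(80) + u(a(0))) = (-5544 - 46871)/((-98 - 53*80) + (-4 + 2*0)) = -52415/((-98 - 4240) + (-4 + 0)) = -52415/(-4338 - 4) = -52415/(-4342) = -52415*(-1/4342) = 52415/4342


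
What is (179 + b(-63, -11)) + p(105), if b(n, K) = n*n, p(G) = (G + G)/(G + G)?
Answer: 4149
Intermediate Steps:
p(G) = 1 (p(G) = (2*G)/((2*G)) = (2*G)*(1/(2*G)) = 1)
b(n, K) = n**2
(179 + b(-63, -11)) + p(105) = (179 + (-63)**2) + 1 = (179 + 3969) + 1 = 4148 + 1 = 4149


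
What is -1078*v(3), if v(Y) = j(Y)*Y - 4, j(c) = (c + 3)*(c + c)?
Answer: -112112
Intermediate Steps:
j(c) = 2*c*(3 + c) (j(c) = (3 + c)*(2*c) = 2*c*(3 + c))
v(Y) = -4 + 2*Y²*(3 + Y) (v(Y) = (2*Y*(3 + Y))*Y - 4 = 2*Y²*(3 + Y) - 4 = -4 + 2*Y²*(3 + Y))
-1078*v(3) = -1078*(-4 + 2*3²*(3 + 3)) = -1078*(-4 + 2*9*6) = -1078*(-4 + 108) = -1078*104 = -112112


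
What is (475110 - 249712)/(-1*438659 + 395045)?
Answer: -112699/21807 ≈ -5.1680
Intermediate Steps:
(475110 - 249712)/(-1*438659 + 395045) = 225398/(-438659 + 395045) = 225398/(-43614) = 225398*(-1/43614) = -112699/21807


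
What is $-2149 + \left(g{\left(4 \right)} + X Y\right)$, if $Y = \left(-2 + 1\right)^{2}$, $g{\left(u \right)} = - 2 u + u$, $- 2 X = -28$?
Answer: $-2139$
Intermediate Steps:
$X = 14$ ($X = \left(- \frac{1}{2}\right) \left(-28\right) = 14$)
$g{\left(u \right)} = - u$
$Y = 1$ ($Y = \left(-1\right)^{2} = 1$)
$-2149 + \left(g{\left(4 \right)} + X Y\right) = -2149 + \left(\left(-1\right) 4 + 14 \cdot 1\right) = -2149 + \left(-4 + 14\right) = -2149 + 10 = -2139$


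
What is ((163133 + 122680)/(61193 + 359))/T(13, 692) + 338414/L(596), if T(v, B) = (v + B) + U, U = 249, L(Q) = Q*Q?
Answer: 138704174905/144850690912 ≈ 0.95757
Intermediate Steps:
L(Q) = Q**2
T(v, B) = 249 + B + v (T(v, B) = (v + B) + 249 = (B + v) + 249 = 249 + B + v)
((163133 + 122680)/(61193 + 359))/T(13, 692) + 338414/L(596) = ((163133 + 122680)/(61193 + 359))/(249 + 692 + 13) + 338414/(596**2) = (285813/61552)/954 + 338414/355216 = (285813*(1/61552))*(1/954) + 338414*(1/355216) = (285813/61552)*(1/954) + 169207/177608 = 31757/6524512 + 169207/177608 = 138704174905/144850690912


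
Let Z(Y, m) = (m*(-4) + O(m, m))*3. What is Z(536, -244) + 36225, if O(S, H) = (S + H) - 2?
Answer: 37683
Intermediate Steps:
O(S, H) = -2 + H + S (O(S, H) = (H + S) - 2 = -2 + H + S)
Z(Y, m) = -6 - 6*m (Z(Y, m) = (m*(-4) + (-2 + m + m))*3 = (-4*m + (-2 + 2*m))*3 = (-2 - 2*m)*3 = -6 - 6*m)
Z(536, -244) + 36225 = (-6 - 6*(-244)) + 36225 = (-6 + 1464) + 36225 = 1458 + 36225 = 37683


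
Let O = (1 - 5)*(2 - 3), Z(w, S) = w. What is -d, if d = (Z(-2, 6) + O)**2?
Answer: -4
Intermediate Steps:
O = 4 (O = -4*(-1) = 4)
d = 4 (d = (-2 + 4)**2 = 2**2 = 4)
-d = -1*4 = -4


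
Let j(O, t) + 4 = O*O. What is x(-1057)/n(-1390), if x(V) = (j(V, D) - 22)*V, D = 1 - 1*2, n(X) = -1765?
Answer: 1180904711/1765 ≈ 6.6907e+5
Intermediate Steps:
D = -1 (D = 1 - 2 = -1)
j(O, t) = -4 + O² (j(O, t) = -4 + O*O = -4 + O²)
x(V) = V*(-26 + V²) (x(V) = ((-4 + V²) - 22)*V = (-26 + V²)*V = V*(-26 + V²))
x(-1057)/n(-1390) = -1057*(-26 + (-1057)²)/(-1765) = -1057*(-26 + 1117249)*(-1/1765) = -1057*1117223*(-1/1765) = -1180904711*(-1/1765) = 1180904711/1765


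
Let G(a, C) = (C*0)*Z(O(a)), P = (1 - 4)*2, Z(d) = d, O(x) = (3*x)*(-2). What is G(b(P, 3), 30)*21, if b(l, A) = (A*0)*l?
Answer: 0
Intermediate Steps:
O(x) = -6*x
P = -6 (P = -3*2 = -6)
b(l, A) = 0 (b(l, A) = 0*l = 0)
G(a, C) = 0 (G(a, C) = (C*0)*(-6*a) = 0*(-6*a) = 0)
G(b(P, 3), 30)*21 = 0*21 = 0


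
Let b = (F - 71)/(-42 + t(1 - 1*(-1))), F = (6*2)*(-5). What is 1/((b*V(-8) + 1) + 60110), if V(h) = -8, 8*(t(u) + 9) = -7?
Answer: 415/24937681 ≈ 1.6641e-5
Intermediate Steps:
t(u) = -79/8 (t(u) = -9 + (⅛)*(-7) = -9 - 7/8 = -79/8)
F = -60 (F = 12*(-5) = -60)
b = 1048/415 (b = (-60 - 71)/(-42 - 79/8) = -131/(-415/8) = -131*(-8/415) = 1048/415 ≈ 2.5253)
1/((b*V(-8) + 1) + 60110) = 1/(((1048/415)*(-8) + 1) + 60110) = 1/((-8384/415 + 1) + 60110) = 1/(-7969/415 + 60110) = 1/(24937681/415) = 415/24937681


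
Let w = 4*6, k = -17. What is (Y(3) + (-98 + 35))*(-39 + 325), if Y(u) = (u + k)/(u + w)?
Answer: -490490/27 ≈ -18166.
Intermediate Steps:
w = 24
Y(u) = (-17 + u)/(24 + u) (Y(u) = (u - 17)/(u + 24) = (-17 + u)/(24 + u))
(Y(3) + (-98 + 35))*(-39 + 325) = ((-17 + 3)/(24 + 3) + (-98 + 35))*(-39 + 325) = (-14/27 - 63)*286 = -1715/27*286 = -490490/27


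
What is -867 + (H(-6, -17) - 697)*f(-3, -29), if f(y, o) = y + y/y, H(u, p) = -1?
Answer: 529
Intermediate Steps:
f(y, o) = 1 + y (f(y, o) = y + 1 = 1 + y)
-867 + (H(-6, -17) - 697)*f(-3, -29) = -867 + (-1 - 697)*(1 - 3) = -867 - 698*(-2) = -867 + 1396 = 529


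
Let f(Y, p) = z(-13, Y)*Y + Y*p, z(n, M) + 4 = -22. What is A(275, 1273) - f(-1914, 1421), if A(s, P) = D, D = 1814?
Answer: 2671844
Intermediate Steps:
z(n, M) = -26 (z(n, M) = -4 - 22 = -26)
A(s, P) = 1814
f(Y, p) = -26*Y + Y*p
A(275, 1273) - f(-1914, 1421) = 1814 - (-1914)*(-26 + 1421) = 1814 - (-1914)*1395 = 1814 - 1*(-2670030) = 1814 + 2670030 = 2671844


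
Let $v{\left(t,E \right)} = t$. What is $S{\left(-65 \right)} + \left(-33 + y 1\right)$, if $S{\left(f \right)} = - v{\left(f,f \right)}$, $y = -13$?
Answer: $19$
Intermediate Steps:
$S{\left(f \right)} = - f$
$S{\left(-65 \right)} + \left(-33 + y 1\right) = \left(-1\right) \left(-65\right) - 46 = 65 - 46 = 19$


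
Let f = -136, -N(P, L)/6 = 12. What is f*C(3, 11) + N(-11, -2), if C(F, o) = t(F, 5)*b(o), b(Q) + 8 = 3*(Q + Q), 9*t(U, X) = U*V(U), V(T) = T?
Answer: -7960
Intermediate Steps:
N(P, L) = -72 (N(P, L) = -6*12 = -72)
t(U, X) = U**2/9 (t(U, X) = (U*U)/9 = U**2/9)
b(Q) = -8 + 6*Q (b(Q) = -8 + 3*(Q + Q) = -8 + 3*(2*Q) = -8 + 6*Q)
C(F, o) = F**2*(-8 + 6*o)/9 (C(F, o) = (F**2/9)*(-8 + 6*o) = F**2*(-8 + 6*o)/9)
f*C(3, 11) + N(-11, -2) = -272*3**2*(-4 + 3*11)/9 - 72 = -272*9*(-4 + 33)/9 - 72 = -272*9*29/9 - 72 = -136*58 - 72 = -7888 - 72 = -7960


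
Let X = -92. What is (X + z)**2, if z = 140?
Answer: 2304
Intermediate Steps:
(X + z)**2 = (-92 + 140)**2 = 48**2 = 2304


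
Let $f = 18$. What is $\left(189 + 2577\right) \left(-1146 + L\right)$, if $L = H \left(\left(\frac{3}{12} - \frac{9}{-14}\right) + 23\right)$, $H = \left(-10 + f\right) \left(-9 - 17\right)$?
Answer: $- \frac{118412460}{7} \approx -1.6916 \cdot 10^{7}$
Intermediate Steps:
$H = -208$ ($H = \left(-10 + 18\right) \left(-9 - 17\right) = 8 \left(-26\right) = -208$)
$L = - \frac{34788}{7}$ ($L = - 208 \left(\left(\frac{3}{12} - \frac{9}{-14}\right) + 23\right) = - 208 \left(\left(3 \cdot \frac{1}{12} - - \frac{9}{14}\right) + 23\right) = - 208 \left(\left(\frac{1}{4} + \frac{9}{14}\right) + 23\right) = - 208 \left(\frac{25}{28} + 23\right) = \left(-208\right) \frac{669}{28} = - \frac{34788}{7} \approx -4969.7$)
$\left(189 + 2577\right) \left(-1146 + L\right) = \left(189 + 2577\right) \left(-1146 - \frac{34788}{7}\right) = 2766 \left(- \frac{42810}{7}\right) = - \frac{118412460}{7}$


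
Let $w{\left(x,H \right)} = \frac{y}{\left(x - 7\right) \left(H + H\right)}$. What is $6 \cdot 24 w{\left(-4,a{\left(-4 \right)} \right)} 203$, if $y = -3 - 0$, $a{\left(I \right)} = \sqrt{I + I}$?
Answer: $- \frac{10962 i \sqrt{2}}{11} \approx - 1409.3 i$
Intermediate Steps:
$a{\left(I \right)} = \sqrt{2} \sqrt{I}$ ($a{\left(I \right)} = \sqrt{2 I} = \sqrt{2} \sqrt{I}$)
$y = -3$ ($y = -3 + 0 = -3$)
$w{\left(x,H \right)} = - \frac{3}{2 H \left(-7 + x\right)}$ ($w{\left(x,H \right)} = - \frac{3}{\left(x - 7\right) \left(H + H\right)} = - \frac{3}{\left(-7 + x\right) 2 H} = - \frac{3}{2 H \left(-7 + x\right)}$)
$6 \cdot 24 w{\left(-4,a{\left(-4 \right)} \right)} 203 = 6 \cdot 24 \left(- \frac{3}{2 \sqrt{2} \sqrt{-4} \left(-7 - 4\right)}\right) 203 = 144 \left(- \frac{3}{2 \sqrt{2} \cdot 2 i \left(-11\right)}\right) 203 = 144 \left(\left(- \frac{3}{2}\right) \frac{1}{2 i \sqrt{2}} \left(- \frac{1}{11}\right)\right) 203 = 144 \left(\left(- \frac{3}{2}\right) \left(- \frac{i \sqrt{2}}{4}\right) \left(- \frac{1}{11}\right)\right) 203 = 144 \left(- \frac{3 i \sqrt{2}}{88}\right) 203 = - \frac{54 i \sqrt{2}}{11} \cdot 203 = - \frac{10962 i \sqrt{2}}{11}$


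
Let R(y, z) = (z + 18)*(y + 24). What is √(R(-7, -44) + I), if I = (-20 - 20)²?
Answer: √1158 ≈ 34.029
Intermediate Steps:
R(y, z) = (18 + z)*(24 + y)
I = 1600 (I = (-40)² = 1600)
√(R(-7, -44) + I) = √((432 + 18*(-7) + 24*(-44) - 7*(-44)) + 1600) = √((432 - 126 - 1056 + 308) + 1600) = √(-442 + 1600) = √1158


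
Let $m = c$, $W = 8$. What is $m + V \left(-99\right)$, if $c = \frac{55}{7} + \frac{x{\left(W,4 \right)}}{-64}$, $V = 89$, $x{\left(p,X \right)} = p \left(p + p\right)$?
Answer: $- \frac{61636}{7} \approx -8805.1$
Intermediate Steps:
$x{\left(p,X \right)} = 2 p^{2}$ ($x{\left(p,X \right)} = p 2 p = 2 p^{2}$)
$c = \frac{41}{7}$ ($c = \frac{55}{7} + \frac{2 \cdot 8^{2}}{-64} = 55 \cdot \frac{1}{7} + 2 \cdot 64 \left(- \frac{1}{64}\right) = \frac{55}{7} + 128 \left(- \frac{1}{64}\right) = \frac{55}{7} - 2 = \frac{41}{7} \approx 5.8571$)
$m = \frac{41}{7} \approx 5.8571$
$m + V \left(-99\right) = \frac{41}{7} + 89 \left(-99\right) = \frac{41}{7} - 8811 = - \frac{61636}{7}$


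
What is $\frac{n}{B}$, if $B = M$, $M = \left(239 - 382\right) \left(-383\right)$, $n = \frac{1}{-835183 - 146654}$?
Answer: $- \frac{1}{53774230653} \approx -1.8596 \cdot 10^{-11}$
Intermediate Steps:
$n = - \frac{1}{981837}$ ($n = \frac{1}{-981837} = - \frac{1}{981837} \approx -1.0185 \cdot 10^{-6}$)
$M = 54769$ ($M = \left(239 - 382\right) \left(-383\right) = \left(-143\right) \left(-383\right) = 54769$)
$B = 54769$
$\frac{n}{B} = - \frac{1}{981837 \cdot 54769} = \left(- \frac{1}{981837}\right) \frac{1}{54769} = - \frac{1}{53774230653}$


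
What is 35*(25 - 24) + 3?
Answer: 38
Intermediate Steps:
35*(25 - 24) + 3 = 35*1 + 3 = 35 + 3 = 38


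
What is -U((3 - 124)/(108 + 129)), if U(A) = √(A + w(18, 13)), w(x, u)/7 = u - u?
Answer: -11*I*√237/237 ≈ -0.71453*I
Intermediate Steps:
w(x, u) = 0 (w(x, u) = 7*(u - u) = 7*0 = 0)
U(A) = √A (U(A) = √(A + 0) = √A)
-U((3 - 124)/(108 + 129)) = -√((3 - 124)/(108 + 129)) = -√(-121/237) = -11*I*√237/237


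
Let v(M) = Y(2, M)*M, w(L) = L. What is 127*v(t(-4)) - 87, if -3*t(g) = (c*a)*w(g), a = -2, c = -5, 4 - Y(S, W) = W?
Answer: -143023/9 ≈ -15891.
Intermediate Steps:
Y(S, W) = 4 - W
t(g) = -10*g/3 (t(g) = -(-5*(-2))*g/3 = -10*g/3)
v(M) = M*(4 - M) (v(M) = (4 - M)*M = M*(4 - M))
127*v(t(-4)) - 87 = 127*((-10/3*(-4))*(4 - (-10)*(-4)/3)) - 87 = 127*(40*(4 - 1*40/3)/3) - 87 = 127*(40*(4 - 40/3)/3) - 87 = 127*((40/3)*(-28/3)) - 87 = 127*(-1120/9) - 87 = -142240/9 - 87 = -143023/9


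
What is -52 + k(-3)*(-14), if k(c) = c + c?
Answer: 32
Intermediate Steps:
k(c) = 2*c
-52 + k(-3)*(-14) = -52 + (2*(-3))*(-14) = -52 - 6*(-14) = -52 + 84 = 32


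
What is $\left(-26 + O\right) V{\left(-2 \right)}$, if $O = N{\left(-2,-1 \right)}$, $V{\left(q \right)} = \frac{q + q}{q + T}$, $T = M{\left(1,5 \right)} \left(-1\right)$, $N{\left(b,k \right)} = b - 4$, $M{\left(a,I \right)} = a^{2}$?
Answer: $- \frac{128}{3} \approx -42.667$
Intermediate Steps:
$N{\left(b,k \right)} = -4 + b$ ($N{\left(b,k \right)} = b - 4 = -4 + b$)
$T = -1$ ($T = 1^{2} \left(-1\right) = 1 \left(-1\right) = -1$)
$V{\left(q \right)} = \frac{2 q}{-1 + q}$ ($V{\left(q \right)} = \frac{q + q}{q - 1} = \frac{2 q}{-1 + q}$)
$O = -6$ ($O = -4 - 2 = -6$)
$\left(-26 + O\right) V{\left(-2 \right)} = \left(-26 - 6\right) 2 \left(-2\right) \frac{1}{-1 - 2} = - 32 \cdot 2 \left(-2\right) \frac{1}{-3} = - 32 \cdot 2 \left(-2\right) \left(- \frac{1}{3}\right) = \left(-32\right) \frac{4}{3} = - \frac{128}{3}$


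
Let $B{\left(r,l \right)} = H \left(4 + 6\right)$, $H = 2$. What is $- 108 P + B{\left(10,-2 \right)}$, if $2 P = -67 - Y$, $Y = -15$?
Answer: $2828$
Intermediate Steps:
$B{\left(r,l \right)} = 20$ ($B{\left(r,l \right)} = 2 \left(4 + 6\right) = 2 \cdot 10 = 20$)
$P = -26$ ($P = \frac{-67 - -15}{2} = \frac{-67 + 15}{2} = \frac{1}{2} \left(-52\right) = -26$)
$- 108 P + B{\left(10,-2 \right)} = \left(-108\right) \left(-26\right) + 20 = 2808 + 20 = 2828$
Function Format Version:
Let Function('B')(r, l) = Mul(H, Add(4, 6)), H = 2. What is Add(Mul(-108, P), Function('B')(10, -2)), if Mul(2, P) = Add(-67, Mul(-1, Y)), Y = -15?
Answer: 2828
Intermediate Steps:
Function('B')(r, l) = 20 (Function('B')(r, l) = Mul(2, Add(4, 6)) = Mul(2, 10) = 20)
P = -26 (P = Mul(Rational(1, 2), Add(-67, Mul(-1, -15))) = Mul(Rational(1, 2), Add(-67, 15)) = Mul(Rational(1, 2), -52) = -26)
Add(Mul(-108, P), Function('B')(10, -2)) = Add(Mul(-108, -26), 20) = Add(2808, 20) = 2828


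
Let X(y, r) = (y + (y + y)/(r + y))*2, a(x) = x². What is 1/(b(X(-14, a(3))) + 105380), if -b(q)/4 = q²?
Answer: 25/2606276 ≈ 9.5922e-6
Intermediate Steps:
X(y, r) = 2*y + 4*y/(r + y) (X(y, r) = (y + (2*y)/(r + y))*2 = (y + 2*y/(r + y))*2 = 2*y + 4*y/(r + y))
b(q) = -4*q²
1/(b(X(-14, a(3))) + 105380) = 1/(-4*784*(2 + 3² - 14)²/(3² - 14)² + 105380) = 1/(-4*784*(2 + 9 - 14)²/(9 - 14)² + 105380) = 1/(-4*(2*(-14)*(-3)/(-5))² + 105380) = 1/(-4*(2*(-14)*(-⅕)*(-3))² + 105380) = 1/(-4*(-84/5)² + 105380) = 1/(-4*7056/25 + 105380) = 1/(-28224/25 + 105380) = 1/(2606276/25) = 25/2606276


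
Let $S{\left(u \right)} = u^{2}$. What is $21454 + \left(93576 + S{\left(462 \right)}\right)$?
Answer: $328474$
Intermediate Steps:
$21454 + \left(93576 + S{\left(462 \right)}\right) = 21454 + \left(93576 + 462^{2}\right) = 21454 + \left(93576 + 213444\right) = 21454 + 307020 = 328474$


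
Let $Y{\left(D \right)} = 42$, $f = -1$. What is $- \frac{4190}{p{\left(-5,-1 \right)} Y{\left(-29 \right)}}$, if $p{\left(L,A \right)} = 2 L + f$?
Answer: $\frac{2095}{231} \approx 9.0693$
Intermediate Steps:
$p{\left(L,A \right)} = -1 + 2 L$ ($p{\left(L,A \right)} = 2 L - 1 = -1 + 2 L$)
$- \frac{4190}{p{\left(-5,-1 \right)} Y{\left(-29 \right)}} = - \frac{4190}{\left(-1 + 2 \left(-5\right)\right) 42} = - \frac{4190}{\left(-1 - 10\right) 42} = - \frac{4190}{\left(-11\right) 42} = - \frac{4190}{-462} = \left(-4190\right) \left(- \frac{1}{462}\right) = \frac{2095}{231}$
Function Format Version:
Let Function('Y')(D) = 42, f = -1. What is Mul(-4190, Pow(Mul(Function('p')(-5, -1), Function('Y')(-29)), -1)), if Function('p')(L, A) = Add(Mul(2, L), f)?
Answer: Rational(2095, 231) ≈ 9.0693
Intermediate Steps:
Function('p')(L, A) = Add(-1, Mul(2, L)) (Function('p')(L, A) = Add(Mul(2, L), -1) = Add(-1, Mul(2, L)))
Mul(-4190, Pow(Mul(Function('p')(-5, -1), Function('Y')(-29)), -1)) = Mul(-4190, Pow(Mul(Add(-1, Mul(2, -5)), 42), -1)) = Mul(-4190, Pow(Mul(Add(-1, -10), 42), -1)) = Mul(-4190, Pow(Mul(-11, 42), -1)) = Mul(-4190, Pow(-462, -1)) = Mul(-4190, Rational(-1, 462)) = Rational(2095, 231)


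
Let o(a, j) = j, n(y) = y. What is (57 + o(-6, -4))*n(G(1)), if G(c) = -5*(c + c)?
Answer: -530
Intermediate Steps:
G(c) = -10*c
(57 + o(-6, -4))*n(G(1)) = (57 - 4)*(-10*1) = 53*(-10) = -530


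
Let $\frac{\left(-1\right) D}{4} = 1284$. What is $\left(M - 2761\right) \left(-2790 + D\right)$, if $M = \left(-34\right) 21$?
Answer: $27542850$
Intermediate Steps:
$D = -5136$ ($D = \left(-4\right) 1284 = -5136$)
$M = -714$
$\left(M - 2761\right) \left(-2790 + D\right) = \left(-714 - 2761\right) \left(-2790 - 5136\right) = \left(-3475\right) \left(-7926\right) = 27542850$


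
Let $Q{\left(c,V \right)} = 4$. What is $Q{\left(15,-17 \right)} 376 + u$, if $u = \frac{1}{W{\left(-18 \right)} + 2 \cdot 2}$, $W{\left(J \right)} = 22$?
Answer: $\frac{39105}{26} \approx 1504.0$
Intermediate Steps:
$u = \frac{1}{26}$ ($u = \frac{1}{22 + 2 \cdot 2} = \frac{1}{22 + 4} = \frac{1}{26} \approx 0.038462$)
$Q{\left(15,-17 \right)} 376 + u = 4 \cdot 376 + \frac{1}{26} = 1504 + \frac{1}{26} = \frac{39105}{26}$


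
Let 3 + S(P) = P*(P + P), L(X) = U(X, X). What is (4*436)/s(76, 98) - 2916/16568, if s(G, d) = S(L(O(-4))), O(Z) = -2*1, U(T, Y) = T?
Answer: 7220003/20710 ≈ 348.62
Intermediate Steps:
O(Z) = -2
L(X) = X
S(P) = -3 + 2*P**2 (S(P) = -3 + P*(P + P) = -3 + P*(2*P) = -3 + 2*P**2)
s(G, d) = 5 (s(G, d) = -3 + 2*(-2)**2 = -3 + 2*4 = -3 + 8 = 5)
(4*436)/s(76, 98) - 2916/16568 = (4*436)/5 - 2916/16568 = 1744*(1/5) - 2916*1/16568 = 1744/5 - 729/4142 = 7220003/20710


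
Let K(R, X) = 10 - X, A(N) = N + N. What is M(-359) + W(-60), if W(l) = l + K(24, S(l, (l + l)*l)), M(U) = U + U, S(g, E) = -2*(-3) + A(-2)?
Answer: -770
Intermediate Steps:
A(N) = 2*N
S(g, E) = 2 (S(g, E) = -2*(-3) + 2*(-2) = 6 - 4 = 2)
M(U) = 2*U
W(l) = 8 + l (W(l) = l + (10 - 1*2) = l + (10 - 2) = l + 8 = 8 + l)
M(-359) + W(-60) = 2*(-359) + (8 - 60) = -718 - 52 = -770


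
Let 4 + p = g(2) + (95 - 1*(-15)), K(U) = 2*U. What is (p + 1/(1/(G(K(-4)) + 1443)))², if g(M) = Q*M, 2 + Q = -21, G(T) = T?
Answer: 2235025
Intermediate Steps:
Q = -23 (Q = -2 - 21 = -23)
g(M) = -23*M
p = 60 (p = -4 + (-23*2 + (95 - 1*(-15))) = -4 + (-46 + (95 + 15)) = -4 + (-46 + 110) = -4 + 64 = 60)
(p + 1/(1/(G(K(-4)) + 1443)))² = (60 + 1/(1/(2*(-4) + 1443)))² = (60 + 1/(1/(-8 + 1443)))² = (60 + 1/(1/1435))² = (60 + 1435)² = 1495² = 2235025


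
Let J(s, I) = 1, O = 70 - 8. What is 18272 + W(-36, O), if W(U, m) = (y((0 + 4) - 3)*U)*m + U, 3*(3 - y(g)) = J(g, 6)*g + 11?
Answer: 20468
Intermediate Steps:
O = 62
y(g) = -⅔ - g/3 (y(g) = 3 - (1*g + 11)/3 = 3 - (g + 11)/3 = 3 - (11 + g)/3 = 3 + (-11/3 - g/3) = -⅔ - g/3)
W(U, m) = U - U*m (W(U, m) = ((-⅔ - ((0 + 4) - 3)/3)*U)*m + U = ((-⅔ - (4 - 3)/3)*U)*m + U = ((-⅔ - ⅓*1)*U)*m + U = ((-⅔ - ⅓)*U)*m + U = (-U)*m + U = -U*m + U = U - U*m)
18272 + W(-36, O) = 18272 - 36*(1 - 1*62) = 18272 - 36*(1 - 62) = 18272 - 36*(-61) = 18272 + 2196 = 20468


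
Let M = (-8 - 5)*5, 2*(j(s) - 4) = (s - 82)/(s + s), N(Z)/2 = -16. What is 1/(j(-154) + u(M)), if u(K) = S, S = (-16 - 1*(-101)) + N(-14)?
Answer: 154/8837 ≈ 0.017427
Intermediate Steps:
N(Z) = -32 (N(Z) = 2*(-16) = -32)
j(s) = 4 + (-82 + s)/(4*s) (j(s) = 4 + ((s - 82)/(s + s))/2 = 4 + ((-82 + s)/((2*s)))/2 = 4 + ((-82 + s)*(1/(2*s)))/2 = 4 + ((-82 + s)/(2*s))/2 = 4 + (-82 + s)/(4*s))
M = -65 (M = -13*5 = -65)
S = 53 (S = (-16 - 1*(-101)) - 32 = (-16 + 101) - 32 = 85 - 32 = 53)
u(K) = 53
1/(j(-154) + u(M)) = 1/((¼)*(-82 + 17*(-154))/(-154) + 53) = 1/((¼)*(-1/154)*(-82 - 2618) + 53) = 1/((¼)*(-1/154)*(-2700) + 53) = 1/(675/154 + 53) = 1/(8837/154) = 154/8837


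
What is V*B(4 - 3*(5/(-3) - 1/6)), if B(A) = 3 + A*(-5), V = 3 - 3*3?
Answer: 267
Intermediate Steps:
V = -6 (V = 3 - 9 = -6)
B(A) = 3 - 5*A
V*B(4 - 3*(5/(-3) - 1/6)) = -6*(3 - 5*(4 - 3*(5/(-3) - 1/6))) = -6*(3 - 5*(4 - 3*(5*(-⅓) - 1*⅙))) = -6*(3 - 5*(4 - 3*(-5/3 - ⅙))) = -6*(3 - 5*(4 - 3*(-11/6))) = -6*(3 - 5*(4 + 11/2)) = -6*(3 - 5*19/2) = -6*(3 - 95/2) = -6*(-89/2) = 267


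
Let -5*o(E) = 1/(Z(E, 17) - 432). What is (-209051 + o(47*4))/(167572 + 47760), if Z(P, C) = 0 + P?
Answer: -255042219/262705040 ≈ -0.97083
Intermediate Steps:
Z(P, C) = P
o(E) = -1/(5*(-432 + E)) (o(E) = -1/(5*(E - 432)) = -1/(5*(-432 + E)))
(-209051 + o(47*4))/(167572 + 47760) = (-209051 - 1/(-2160 + 5*(47*4)))/(167572 + 47760) = (-209051 - 1/(-2160 + 5*188))/215332 = (-209051 - 1/(-2160 + 940))*(1/215332) = (-209051 - 1/(-1220))*(1/215332) = (-209051 - 1*(-1/1220))*(1/215332) = (-209051 + 1/1220)*(1/215332) = -255042219/1220*1/215332 = -255042219/262705040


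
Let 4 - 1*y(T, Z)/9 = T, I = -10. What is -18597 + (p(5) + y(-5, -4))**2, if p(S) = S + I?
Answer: -12821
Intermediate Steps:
y(T, Z) = 36 - 9*T
p(S) = -10 + S (p(S) = S - 10 = -10 + S)
-18597 + (p(5) + y(-5, -4))**2 = -18597 + ((-10 + 5) + (36 - 9*(-5)))**2 = -18597 + (-5 + (36 + 45))**2 = -18597 + (-5 + 81)**2 = -18597 + 76**2 = -18597 + 5776 = -12821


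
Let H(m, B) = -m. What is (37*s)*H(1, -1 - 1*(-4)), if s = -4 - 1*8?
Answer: 444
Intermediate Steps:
s = -12 (s = -4 - 8 = -12)
(37*s)*H(1, -1 - 1*(-4)) = (37*(-12))*(-1*1) = -444*(-1) = 444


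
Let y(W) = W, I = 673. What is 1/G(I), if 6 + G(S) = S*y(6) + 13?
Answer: 1/4045 ≈ 0.00024722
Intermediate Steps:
G(S) = 7 + 6*S (G(S) = -6 + (S*6 + 13) = -6 + (6*S + 13) = -6 + (13 + 6*S) = 7 + 6*S)
1/G(I) = 1/(7 + 6*673) = 1/(7 + 4038) = 1/4045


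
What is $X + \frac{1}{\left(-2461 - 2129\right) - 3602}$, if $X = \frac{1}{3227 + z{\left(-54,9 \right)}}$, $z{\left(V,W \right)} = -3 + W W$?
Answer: $\frac{4887}{27074560} \approx 0.0001805$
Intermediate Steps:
$z{\left(V,W \right)} = -3 + W^{2}$
$X = \frac{1}{3305}$ ($X = \frac{1}{3227 - \left(3 - 9^{2}\right)} = \frac{1}{3227 + \left(-3 + 81\right)} = \frac{1}{3227 + 78} = \frac{1}{3305} \approx 0.00030257$)
$X + \frac{1}{\left(-2461 - 2129\right) - 3602} = \frac{1}{3305} + \frac{1}{\left(-2461 - 2129\right) - 3602} = \frac{1}{3305} + \frac{1}{-4590 - 3602} = \frac{1}{3305} + \frac{1}{-8192} = \frac{1}{3305} - \frac{1}{8192} = \frac{4887}{27074560}$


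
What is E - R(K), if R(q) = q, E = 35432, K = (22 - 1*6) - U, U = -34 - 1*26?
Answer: 35356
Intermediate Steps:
U = -60 (U = -34 - 26 = -60)
K = 76 (K = (22 - 1*6) - 1*(-60) = (22 - 6) + 60 = 16 + 60 = 76)
E - R(K) = 35432 - 1*76 = 35432 - 76 = 35356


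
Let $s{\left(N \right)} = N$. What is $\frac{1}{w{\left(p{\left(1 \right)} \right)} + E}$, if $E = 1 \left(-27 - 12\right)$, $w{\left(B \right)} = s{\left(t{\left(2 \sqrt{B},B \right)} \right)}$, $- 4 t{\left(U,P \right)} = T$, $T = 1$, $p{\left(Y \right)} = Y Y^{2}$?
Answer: $- \frac{4}{157} \approx -0.025478$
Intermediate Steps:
$p{\left(Y \right)} = Y^{3}$
$t{\left(U,P \right)} = - \frac{1}{4}$ ($t{\left(U,P \right)} = \left(- \frac{1}{4}\right) 1 = - \frac{1}{4}$)
$w{\left(B \right)} = - \frac{1}{4}$
$E = -39$ ($E = 1 \left(-39\right) = -39$)
$\frac{1}{w{\left(p{\left(1 \right)} \right)} + E} = \frac{1}{- \frac{1}{4} - 39} = \frac{1}{- \frac{157}{4}} = - \frac{4}{157}$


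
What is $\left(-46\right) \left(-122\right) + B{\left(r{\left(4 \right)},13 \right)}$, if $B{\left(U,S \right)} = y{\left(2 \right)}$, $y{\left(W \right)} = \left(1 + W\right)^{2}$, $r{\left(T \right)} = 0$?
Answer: $5621$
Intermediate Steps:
$B{\left(U,S \right)} = 9$ ($B{\left(U,S \right)} = \left(1 + 2\right)^{2} = 3^{2} = 9$)
$\left(-46\right) \left(-122\right) + B{\left(r{\left(4 \right)},13 \right)} = \left(-46\right) \left(-122\right) + 9 = 5612 + 9 = 5621$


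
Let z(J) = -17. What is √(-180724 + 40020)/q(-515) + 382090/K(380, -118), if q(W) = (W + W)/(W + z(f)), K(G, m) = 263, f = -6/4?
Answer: 382090/263 + 1064*I*√8794/515 ≈ 1452.8 + 193.74*I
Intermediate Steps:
f = -3/2 (f = -6*¼ = -3/2 ≈ -1.5000)
q(W) = 2*W/(-17 + W) (q(W) = (W + W)/(W - 17) = (2*W)/(-17 + W) = 2*W/(-17 + W))
√(-180724 + 40020)/q(-515) + 382090/K(380, -118) = √(-180724 + 40020)/((2*(-515)/(-17 - 515))) + 382090/263 = √(-140704)/((2*(-515)/(-532))) + 382090*(1/263) = (4*I*√8794)/((2*(-515)*(-1/532))) + 382090/263 = (4*I*√8794)/(515/266) + 382090/263 = (4*I*√8794)*(266/515) + 382090/263 = 1064*I*√8794/515 + 382090/263 = 382090/263 + 1064*I*√8794/515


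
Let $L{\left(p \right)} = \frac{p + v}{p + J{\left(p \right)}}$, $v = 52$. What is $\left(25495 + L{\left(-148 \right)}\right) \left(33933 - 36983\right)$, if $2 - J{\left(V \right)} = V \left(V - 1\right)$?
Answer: $- \frac{863055611650}{11099} \approx -7.776 \cdot 10^{7}$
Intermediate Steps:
$J{\left(V \right)} = 2 - V \left(-1 + V\right)$ ($J{\left(V \right)} = 2 - V \left(V - 1\right) = 2 - V \left(-1 + V\right)$)
$L{\left(p \right)} = \frac{52 + p}{2 - p^{2} + 2 p}$ ($L{\left(p \right)} = \frac{p + 52}{p + \left(2 + p - p^{2}\right)} = \frac{52 + p}{2 - p^{2} + 2 p}$)
$\left(25495 + L{\left(-148 \right)}\right) \left(33933 - 36983\right) = \left(25495 + \frac{52 - 148}{2 - \left(-148\right)^{2} + 2 \left(-148\right)}\right) \left(33933 - 36983\right) = \left(25495 + \frac{1}{2 - 21904 - 296} \left(-96\right)\right) \left(-3050\right) = \left(25495 + \frac{1}{-22198} \left(-96\right)\right) \left(-3050\right) = \left(25495 - - \frac{48}{11099}\right) \left(-3050\right) = \left(25495 + \frac{48}{11099}\right) \left(-3050\right) = \frac{282969053}{11099} \left(-3050\right) = - \frac{863055611650}{11099}$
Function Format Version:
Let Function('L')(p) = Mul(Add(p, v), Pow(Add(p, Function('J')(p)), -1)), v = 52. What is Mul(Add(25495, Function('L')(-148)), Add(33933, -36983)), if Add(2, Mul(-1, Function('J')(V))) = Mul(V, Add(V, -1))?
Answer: Rational(-863055611650, 11099) ≈ -7.7760e+7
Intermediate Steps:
Function('J')(V) = Add(2, Mul(-1, V, Add(-1, V))) (Function('J')(V) = Add(2, Mul(-1, Mul(V, Add(V, -1)))) = Add(2, Mul(-1, Mul(V, Add(-1, V)))) = Add(2, Mul(-1, V, Add(-1, V))))
Function('L')(p) = Mul(Pow(Add(2, Mul(-1, Pow(p, 2)), Mul(2, p)), -1), Add(52, p)) (Function('L')(p) = Mul(Add(p, 52), Pow(Add(p, Add(2, p, Mul(-1, Pow(p, 2)))), -1)) = Mul(Add(52, p), Pow(Add(2, Mul(-1, Pow(p, 2)), Mul(2, p)), -1)) = Mul(Pow(Add(2, Mul(-1, Pow(p, 2)), Mul(2, p)), -1), Add(52, p)))
Mul(Add(25495, Function('L')(-148)), Add(33933, -36983)) = Mul(Add(25495, Mul(Pow(Add(2, Mul(-1, Pow(-148, 2)), Mul(2, -148)), -1), Add(52, -148))), Add(33933, -36983)) = Mul(Add(25495, Mul(Pow(Add(2, Mul(-1, 21904), -296), -1), -96)), -3050) = Mul(Add(25495, Mul(Pow(Add(2, -21904, -296), -1), -96)), -3050) = Mul(Add(25495, Mul(Pow(-22198, -1), -96)), -3050) = Mul(Add(25495, Mul(Rational(-1, 22198), -96)), -3050) = Mul(Add(25495, Rational(48, 11099)), -3050) = Mul(Rational(282969053, 11099), -3050) = Rational(-863055611650, 11099)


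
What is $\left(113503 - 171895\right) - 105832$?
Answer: $-164224$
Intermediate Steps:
$\left(113503 - 171895\right) - 105832 = -58392 - 105832 = -164224$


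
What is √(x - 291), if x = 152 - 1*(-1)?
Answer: I*√138 ≈ 11.747*I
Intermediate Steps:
x = 153 (x = 152 + 1 = 153)
√(x - 291) = √(153 - 291) = √(-138) = I*√138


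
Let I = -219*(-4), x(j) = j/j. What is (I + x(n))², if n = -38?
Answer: 769129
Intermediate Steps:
x(j) = 1
I = 876
(I + x(n))² = (876 + 1)² = 877² = 769129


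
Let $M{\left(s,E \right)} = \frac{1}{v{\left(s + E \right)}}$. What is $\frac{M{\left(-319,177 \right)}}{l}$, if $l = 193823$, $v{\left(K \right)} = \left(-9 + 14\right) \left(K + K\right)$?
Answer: $- \frac{1}{275228660} \approx -3.6333 \cdot 10^{-9}$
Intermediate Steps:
$v{\left(K \right)} = 10 K$ ($v{\left(K \right)} = 5 \cdot 2 K = 10 K$)
$M{\left(s,E \right)} = \frac{1}{10 E + 10 s}$ ($M{\left(s,E \right)} = \frac{1}{10 \left(s + E\right)} = \frac{1}{10 \left(E + s\right)} = \frac{1}{10 E + 10 s}$)
$\frac{M{\left(-319,177 \right)}}{l} = \frac{\frac{1}{10} \frac{1}{177 - 319}}{193823} = \frac{1}{10 \left(-142\right)} \frac{1}{193823} = \frac{1}{10} \left(- \frac{1}{142}\right) \frac{1}{193823} = \left(- \frac{1}{1420}\right) \frac{1}{193823} = - \frac{1}{275228660}$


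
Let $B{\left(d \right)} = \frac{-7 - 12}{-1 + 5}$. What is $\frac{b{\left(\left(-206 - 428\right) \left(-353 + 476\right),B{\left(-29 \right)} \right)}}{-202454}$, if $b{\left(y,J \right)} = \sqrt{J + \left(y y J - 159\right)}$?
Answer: $- \frac{i \sqrt{115542654811}}{404908} \approx - 0.83949 i$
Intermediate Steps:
$B{\left(d \right)} = - \frac{19}{4}$
$b{\left(y,J \right)} = \sqrt{-159 + J + J y^{2}}$ ($b{\left(y,J \right)} = \sqrt{J + \left(y^{2} J - 159\right)} = \sqrt{J + \left(J y^{2} - 159\right)} = \sqrt{J + \left(-159 + J y^{2}\right)} = \sqrt{-159 + J + J y^{2}}$)
$\frac{b{\left(\left(-206 - 428\right) \left(-353 + 476\right),B{\left(-29 \right)} \right)}}{-202454} = \frac{\sqrt{-159 - \frac{19}{4} - \frac{19 \left(\left(-206 - 428\right) \left(-353 + 476\right)\right)^{2}}{4}}}{-202454} = \sqrt{-159 - \frac{19}{4} - \frac{19 \left(\left(-634\right) 123\right)^{2}}{4}} \left(- \frac{1}{202454}\right) = \sqrt{-159 - \frac{19}{4} - \frac{19 \left(-77982\right)^{2}}{4}} \left(- \frac{1}{202454}\right) = \sqrt{-159 - \frac{19}{4} - 28885663539} \left(- \frac{1}{202454}\right) = \sqrt{- \frac{115542654811}{4}} \left(- \frac{1}{202454}\right) = \frac{i \sqrt{115542654811}}{2} \left(- \frac{1}{202454}\right) = - \frac{i \sqrt{115542654811}}{404908}$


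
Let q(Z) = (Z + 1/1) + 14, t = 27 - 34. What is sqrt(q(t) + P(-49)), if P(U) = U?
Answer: I*sqrt(41) ≈ 6.4031*I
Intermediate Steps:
t = -7
q(Z) = 15 + Z (q(Z) = (Z + 1) + 14 = (1 + Z) + 14 = 15 + Z)
sqrt(q(t) + P(-49)) = sqrt((15 - 7) - 49) = sqrt(8 - 49) = sqrt(-41) = I*sqrt(41)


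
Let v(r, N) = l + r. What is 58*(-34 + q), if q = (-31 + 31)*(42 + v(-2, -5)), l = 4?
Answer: -1972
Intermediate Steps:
v(r, N) = 4 + r
q = 0 (q = (-31 + 31)*(42 + (4 - 2)) = 0*(42 + 2) = 0*44 = 0)
58*(-34 + q) = 58*(-34 + 0) = 58*(-34) = -1972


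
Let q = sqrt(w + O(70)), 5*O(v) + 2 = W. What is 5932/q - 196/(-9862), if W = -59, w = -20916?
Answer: 98/4931 - 5932*I*sqrt(523205)/104641 ≈ 0.019874 - 41.005*I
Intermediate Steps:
O(v) = -61/5 (O(v) = -2/5 + (1/5)*(-59) = -2/5 - 59/5 = -61/5)
q = I*sqrt(523205)/5 (q = sqrt(-20916 - 61/5) = sqrt(-104641/5) = I*sqrt(523205)/5 ≈ 144.67*I)
5932/q - 196/(-9862) = 5932/((I*sqrt(523205)/5)) - 196/(-9862) = 5932*(-I*sqrt(523205)/104641) - 196*(-1/9862) = -5932*I*sqrt(523205)/104641 + 98/4931 = 98/4931 - 5932*I*sqrt(523205)/104641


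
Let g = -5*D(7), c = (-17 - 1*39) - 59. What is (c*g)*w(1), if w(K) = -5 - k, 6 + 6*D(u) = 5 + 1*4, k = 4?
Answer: -5175/2 ≈ -2587.5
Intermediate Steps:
c = -115 (c = (-17 - 39) - 59 = -56 - 59 = -115)
D(u) = ½ (D(u) = -1 + (5 + 1*4)/6 = -1 + (5 + 4)/6 = -1 + (⅙)*9 = -1 + 3/2 = ½)
w(K) = -9 (w(K) = -5 - 1*4 = -5 - 4 = -9)
g = -5/2 (g = -5*½ = -5/2 ≈ -2.5000)
(c*g)*w(1) = -115*(-5/2)*(-9) = (575/2)*(-9) = -5175/2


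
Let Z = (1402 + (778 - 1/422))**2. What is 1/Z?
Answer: 178084/846324561681 ≈ 2.1042e-7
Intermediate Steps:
Z = 846324561681/178084 (Z = (1402 + (778 - 1*1/422))**2 = (1402 + (778 - 1/422))**2 = (1402 + 328315/422)**2 = (919959/422)**2 = 846324561681/178084 ≈ 4.7524e+6)
1/Z = 1/(846324561681/178084) = 178084/846324561681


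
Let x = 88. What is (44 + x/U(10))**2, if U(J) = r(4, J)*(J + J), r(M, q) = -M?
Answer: 184041/100 ≈ 1840.4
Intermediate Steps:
U(J) = -8*J (U(J) = (-1*4)*(J + J) = -8*J)
(44 + x/U(10))**2 = (44 + 88/((-8*10)))**2 = (44 + 88/(-80))**2 = (44 + 88*(-1/80))**2 = (44 - 11/10)**2 = (429/10)**2 = 184041/100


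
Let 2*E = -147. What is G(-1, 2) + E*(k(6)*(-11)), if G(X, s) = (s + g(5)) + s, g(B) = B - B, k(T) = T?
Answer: 4855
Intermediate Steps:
E = -147/2 (E = (½)*(-147) = -147/2 ≈ -73.500)
g(B) = 0
G(X, s) = 2*s (G(X, s) = (s + 0) + s = s + s = 2*s)
G(-1, 2) + E*(k(6)*(-11)) = 2*2 - 441*(-11) = 4 - 147/2*(-66) = 4 + 4851 = 4855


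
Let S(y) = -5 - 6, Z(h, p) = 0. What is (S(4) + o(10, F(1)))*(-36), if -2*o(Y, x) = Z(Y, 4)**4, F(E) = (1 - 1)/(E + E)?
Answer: 396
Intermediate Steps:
S(y) = -11
F(E) = 0 (F(E) = 0/((2*E)) = 0*(1/(2*E)) = 0)
o(Y, x) = 0 (o(Y, x) = -1/2*0**4 = -1/2*0 = 0)
(S(4) + o(10, F(1)))*(-36) = (-11 + 0)*(-36) = -11*(-36) = 396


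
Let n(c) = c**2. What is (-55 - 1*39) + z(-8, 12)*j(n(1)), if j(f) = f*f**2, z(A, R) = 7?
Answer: -87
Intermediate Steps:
j(f) = f**3
(-55 - 1*39) + z(-8, 12)*j(n(1)) = (-55 - 1*39) + 7*(1**2)**3 = (-55 - 39) + 7*1**3 = -94 + 7*1 = -94 + 7 = -87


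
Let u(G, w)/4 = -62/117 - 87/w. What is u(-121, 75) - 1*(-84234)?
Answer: 246364678/2925 ≈ 84227.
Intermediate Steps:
u(G, w) = -248/117 - 348/w (u(G, w) = 4*(-62/117 - 87/w) = -248/117 - 348/w)
u(-121, 75) - 1*(-84234) = (-248/117 - 348/75) - 1*(-84234) = (-248/117 - 348*1/75) + 84234 = (-248/117 - 116/25) + 84234 = -19772/2925 + 84234 = 246364678/2925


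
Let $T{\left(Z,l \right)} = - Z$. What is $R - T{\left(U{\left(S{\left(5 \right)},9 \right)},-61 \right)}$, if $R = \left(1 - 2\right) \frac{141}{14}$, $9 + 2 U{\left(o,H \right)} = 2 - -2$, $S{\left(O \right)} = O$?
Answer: $- \frac{88}{7} \approx -12.571$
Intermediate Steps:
$U{\left(o,H \right)} = - \frac{5}{2}$ ($U{\left(o,H \right)} = - \frac{9}{2} + \frac{2 - -2}{2} = - \frac{9}{2} + \frac{2 + 2}{2} = - \frac{9}{2} + \frac{1}{2} \cdot 4 = - \frac{9}{2} + 2 = - \frac{5}{2}$)
$R = - \frac{141}{14}$ ($R = \left(1 - 2\right) 141 \cdot \frac{1}{14} = \left(-1\right) \frac{141}{14} = - \frac{141}{14} \approx -10.071$)
$R - T{\left(U{\left(S{\left(5 \right)},9 \right)},-61 \right)} = - \frac{141}{14} - \left(-1\right) \left(- \frac{5}{2}\right) = - \frac{141}{14} - \frac{5}{2} = - \frac{88}{7}$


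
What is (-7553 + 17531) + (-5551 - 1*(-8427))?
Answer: 12854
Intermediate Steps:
(-7553 + 17531) + (-5551 - 1*(-8427)) = 9978 + (-5551 + 8427) = 9978 + 2876 = 12854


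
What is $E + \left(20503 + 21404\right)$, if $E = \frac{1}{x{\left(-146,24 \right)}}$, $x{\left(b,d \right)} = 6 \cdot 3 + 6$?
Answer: $\frac{1005769}{24} \approx 41907.0$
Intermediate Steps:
$x{\left(b,d \right)} = 24$ ($x{\left(b,d \right)} = 18 + 6 = 24$)
$E = \frac{1}{24} \approx 0.041667$
$E + \left(20503 + 21404\right) = \frac{1}{24} + \left(20503 + 21404\right) = \frac{1}{24} + 41907 = \frac{1005769}{24}$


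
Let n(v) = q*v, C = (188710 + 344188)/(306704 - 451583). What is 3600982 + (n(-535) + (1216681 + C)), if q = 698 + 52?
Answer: 639844966129/144879 ≈ 4.4164e+6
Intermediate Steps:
q = 750
C = -532898/144879 (C = 532898/(-144879) = 532898*(-1/144879) = -532898/144879 ≈ -3.6782)
n(v) = 750*v
3600982 + (n(-535) + (1216681 + C)) = 3600982 + (750*(-535) + (1216681 - 532898/144879)) = 3600982 + (-401250 + 176270993701/144879) = 3600982 + 118138294951/144879 = 639844966129/144879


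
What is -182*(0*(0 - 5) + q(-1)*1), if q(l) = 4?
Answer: -728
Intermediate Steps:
-182*(0*(0 - 5) + q(-1)*1) = -182*(0*(0 - 5) + 4*1) = -182*(0*(-5) + 4) = -182*(0 + 4) = -182*4 = -728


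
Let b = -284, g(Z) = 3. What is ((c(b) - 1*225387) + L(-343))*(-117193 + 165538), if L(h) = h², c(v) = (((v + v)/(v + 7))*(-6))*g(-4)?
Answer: -1443274709250/277 ≈ -5.2104e+9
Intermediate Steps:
c(v) = -36*v/(7 + v) (c(v) = (((v + v)/(v + 7))*(-6))*3 = (((2*v)/(7 + v))*(-6))*3 = ((2*v/(7 + v))*(-6))*3 = -12*v/(7 + v)*3 = -36*v/(7 + v))
((c(b) - 1*225387) + L(-343))*(-117193 + 165538) = ((-36*(-284)/(7 - 284) - 1*225387) + (-343)²)*(-117193 + 165538) = ((-36*(-284)/(-277) - 225387) + 117649)*48345 = ((-36*(-284)*(-1/277) - 225387) + 117649)*48345 = ((-10224/277 - 225387) + 117649)*48345 = (-62442423/277 + 117649)*48345 = -29853650/277*48345 = -1443274709250/277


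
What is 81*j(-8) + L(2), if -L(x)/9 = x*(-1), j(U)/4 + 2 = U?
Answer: -3222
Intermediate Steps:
j(U) = -8 + 4*U
L(x) = 9*x (L(x) = -9*x*(-1) = -(-9)*x = 9*x)
81*j(-8) + L(2) = 81*(-8 + 4*(-8)) + 9*2 = 81*(-8 - 32) + 18 = 81*(-40) + 18 = -3240 + 18 = -3222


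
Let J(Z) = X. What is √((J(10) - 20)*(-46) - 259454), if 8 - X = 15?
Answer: 2*I*√64553 ≈ 508.15*I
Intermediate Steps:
X = -7 (X = 8 - 1*15 = 8 - 15 = -7)
J(Z) = -7
√((J(10) - 20)*(-46) - 259454) = √((-7 - 20)*(-46) - 259454) = √(-27*(-46) - 259454) = √(1242 - 259454) = √(-258212) = 2*I*√64553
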